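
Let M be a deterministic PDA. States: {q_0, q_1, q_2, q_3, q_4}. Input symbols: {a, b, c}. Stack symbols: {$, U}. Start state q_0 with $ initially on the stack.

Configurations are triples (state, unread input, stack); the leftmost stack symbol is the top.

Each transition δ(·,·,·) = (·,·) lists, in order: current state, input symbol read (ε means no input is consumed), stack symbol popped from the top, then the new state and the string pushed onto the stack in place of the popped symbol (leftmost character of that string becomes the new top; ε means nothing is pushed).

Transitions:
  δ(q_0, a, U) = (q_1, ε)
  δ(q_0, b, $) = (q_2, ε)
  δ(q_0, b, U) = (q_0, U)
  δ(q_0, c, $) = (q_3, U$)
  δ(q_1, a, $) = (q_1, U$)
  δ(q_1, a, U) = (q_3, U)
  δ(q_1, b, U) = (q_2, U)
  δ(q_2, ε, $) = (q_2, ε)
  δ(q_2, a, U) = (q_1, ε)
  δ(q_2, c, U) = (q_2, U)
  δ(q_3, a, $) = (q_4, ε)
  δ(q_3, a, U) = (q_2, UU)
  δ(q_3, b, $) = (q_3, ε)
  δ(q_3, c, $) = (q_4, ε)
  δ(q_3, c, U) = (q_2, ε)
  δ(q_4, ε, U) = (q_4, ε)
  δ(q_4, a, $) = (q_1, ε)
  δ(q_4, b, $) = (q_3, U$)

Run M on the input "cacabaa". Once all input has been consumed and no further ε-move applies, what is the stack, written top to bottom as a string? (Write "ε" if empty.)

U$

(q_0, cacabaa, $)
  read c, top $: go to q_3, push U$ → (q_3, acabaa, U$)
  read a, top U: go to q_2, push UU → (q_2, cabaa, UU$)
  read c, top U: go to q_2, push U → (q_2, abaa, UU$)
  read a, top U: go to q_1, push ε → (q_1, baa, U$)
  read b, top U: go to q_2, push U → (q_2, aa, U$)
  read a, top U: go to q_1, push ε → (q_1, a, $)
  read a, top $: go to q_1, push U$ → (q_1, ε, U$)
All input consumed in state q_1 with stack U$.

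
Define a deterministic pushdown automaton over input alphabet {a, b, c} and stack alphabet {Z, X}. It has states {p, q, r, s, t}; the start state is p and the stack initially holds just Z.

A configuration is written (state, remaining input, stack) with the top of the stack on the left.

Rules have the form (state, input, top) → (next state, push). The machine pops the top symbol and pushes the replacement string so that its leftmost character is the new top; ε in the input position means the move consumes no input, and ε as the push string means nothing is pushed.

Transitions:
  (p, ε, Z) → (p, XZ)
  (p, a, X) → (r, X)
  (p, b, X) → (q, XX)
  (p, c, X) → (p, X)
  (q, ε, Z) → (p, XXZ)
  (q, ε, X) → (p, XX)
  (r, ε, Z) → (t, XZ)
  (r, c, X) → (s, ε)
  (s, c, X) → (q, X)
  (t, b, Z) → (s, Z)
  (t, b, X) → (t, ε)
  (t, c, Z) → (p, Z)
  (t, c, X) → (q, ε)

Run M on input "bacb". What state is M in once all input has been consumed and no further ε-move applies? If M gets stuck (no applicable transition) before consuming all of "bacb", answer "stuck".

(p, bacb, Z)
  ε-move, top Z: go to p, push XZ → (p, bacb, XZ)
  read b, top X: go to q, push XX → (q, acb, XXZ)
  ε-move, top X: go to p, push XX → (p, acb, XXXZ)
  read a, top X: go to r, push X → (r, cb, XXXZ)
  read c, top X: go to s, push ε → (s, b, XXZ)
No transition for (s, b, top X); M blocks with input b remaining.

stuck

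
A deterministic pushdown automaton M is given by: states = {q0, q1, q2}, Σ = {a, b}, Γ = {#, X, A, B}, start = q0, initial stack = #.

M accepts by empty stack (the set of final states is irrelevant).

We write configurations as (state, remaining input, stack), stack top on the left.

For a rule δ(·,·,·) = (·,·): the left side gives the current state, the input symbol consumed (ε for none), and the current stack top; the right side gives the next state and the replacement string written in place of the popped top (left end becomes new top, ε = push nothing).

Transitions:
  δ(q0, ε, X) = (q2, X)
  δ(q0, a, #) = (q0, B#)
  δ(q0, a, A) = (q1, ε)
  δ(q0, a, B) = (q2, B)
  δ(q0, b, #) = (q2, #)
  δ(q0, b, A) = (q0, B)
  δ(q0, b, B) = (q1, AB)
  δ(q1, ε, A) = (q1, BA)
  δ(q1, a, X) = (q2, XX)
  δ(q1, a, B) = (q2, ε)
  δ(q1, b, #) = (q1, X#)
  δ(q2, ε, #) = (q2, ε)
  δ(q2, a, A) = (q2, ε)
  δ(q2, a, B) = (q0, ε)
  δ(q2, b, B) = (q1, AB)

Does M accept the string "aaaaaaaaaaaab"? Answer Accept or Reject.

Accept

(q0, aaaaaaaaaaaab, #)
  read a, top #: go to q0, push B# → (q0, aaaaaaaaaaab, B#)
  read a, top B: go to q2, push B → (q2, aaaaaaaaaab, B#)
  read a, top B: go to q0, push ε → (q0, aaaaaaaaab, #)
  read a, top #: go to q0, push B# → (q0, aaaaaaaab, B#)
  read a, top B: go to q2, push B → (q2, aaaaaaab, B#)
  read a, top B: go to q0, push ε → (q0, aaaaaab, #)
  read a, top #: go to q0, push B# → (q0, aaaaab, B#)
  read a, top B: go to q2, push B → (q2, aaaab, B#)
  read a, top B: go to q0, push ε → (q0, aaab, #)
  read a, top #: go to q0, push B# → (q0, aab, B#)
  read a, top B: go to q2, push B → (q2, ab, B#)
  read a, top B: go to q0, push ε → (q0, b, #)
  read b, top #: go to q2, push # → (q2, ε, #)
  ε-move, top #: go to q2, push ε → (q2, ε, ε)
All input consumed and the stack is empty.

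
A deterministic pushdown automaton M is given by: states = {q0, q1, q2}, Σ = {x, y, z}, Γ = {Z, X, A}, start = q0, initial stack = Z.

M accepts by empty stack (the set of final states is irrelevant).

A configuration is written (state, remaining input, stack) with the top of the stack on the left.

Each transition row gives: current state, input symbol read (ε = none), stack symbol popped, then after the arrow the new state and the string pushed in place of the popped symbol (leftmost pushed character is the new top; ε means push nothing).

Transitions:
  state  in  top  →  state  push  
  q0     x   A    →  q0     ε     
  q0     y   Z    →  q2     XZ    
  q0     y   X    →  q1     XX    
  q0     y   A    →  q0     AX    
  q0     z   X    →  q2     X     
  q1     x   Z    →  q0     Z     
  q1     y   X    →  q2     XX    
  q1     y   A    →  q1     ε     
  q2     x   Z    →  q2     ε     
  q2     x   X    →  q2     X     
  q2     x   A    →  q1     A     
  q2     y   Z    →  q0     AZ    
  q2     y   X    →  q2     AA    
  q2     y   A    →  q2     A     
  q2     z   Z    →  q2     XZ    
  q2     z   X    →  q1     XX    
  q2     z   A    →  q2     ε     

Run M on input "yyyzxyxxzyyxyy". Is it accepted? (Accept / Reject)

Reject

(q0, yyyzxyxxzyyxyy, Z)
  read y, top Z: go to q2, push XZ → (q2, yyzxyxxzyyxyy, XZ)
  read y, top X: go to q2, push AA → (q2, yzxyxxzyyxyy, AAZ)
  read y, top A: go to q2, push A → (q2, zxyxxzyyxyy, AAZ)
  read z, top A: go to q2, push ε → (q2, xyxxzyyxyy, AZ)
  read x, top A: go to q1, push A → (q1, yxxzyyxyy, AZ)
  read y, top A: go to q1, push ε → (q1, xxzyyxyy, Z)
  read x, top Z: go to q0, push Z → (q0, xzyyxyy, Z)
No transition applies at (q0, xzyyxyy, Z); input not fully consumed.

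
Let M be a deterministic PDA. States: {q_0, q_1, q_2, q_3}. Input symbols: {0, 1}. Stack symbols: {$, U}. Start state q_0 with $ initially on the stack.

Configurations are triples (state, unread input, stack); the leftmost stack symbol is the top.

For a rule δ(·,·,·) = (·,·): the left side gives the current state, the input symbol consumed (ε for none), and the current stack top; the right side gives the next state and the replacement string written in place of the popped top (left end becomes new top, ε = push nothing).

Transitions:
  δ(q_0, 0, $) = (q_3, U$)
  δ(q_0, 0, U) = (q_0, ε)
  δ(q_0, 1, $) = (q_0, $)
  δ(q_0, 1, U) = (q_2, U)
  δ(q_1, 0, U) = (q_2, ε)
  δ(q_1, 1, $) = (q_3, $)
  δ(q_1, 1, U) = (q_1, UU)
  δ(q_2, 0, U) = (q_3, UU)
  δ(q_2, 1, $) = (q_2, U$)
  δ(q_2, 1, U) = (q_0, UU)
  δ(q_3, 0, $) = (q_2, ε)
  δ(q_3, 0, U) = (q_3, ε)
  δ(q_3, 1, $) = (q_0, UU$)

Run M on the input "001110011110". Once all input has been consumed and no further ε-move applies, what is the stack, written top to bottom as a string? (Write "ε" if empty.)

UU$

(q_0, 001110011110, $)
  read 0, top $: go to q_3, push U$ → (q_3, 01110011110, U$)
  read 0, top U: go to q_3, push ε → (q_3, 1110011110, $)
  read 1, top $: go to q_0, push UU$ → (q_0, 110011110, UU$)
  read 1, top U: go to q_2, push U → (q_2, 10011110, UU$)
  read 1, top U: go to q_0, push UU → (q_0, 0011110, UUU$)
  read 0, top U: go to q_0, push ε → (q_0, 011110, UU$)
  read 0, top U: go to q_0, push ε → (q_0, 11110, U$)
  read 1, top U: go to q_2, push U → (q_2, 1110, U$)
  read 1, top U: go to q_0, push UU → (q_0, 110, UU$)
  read 1, top U: go to q_2, push U → (q_2, 10, UU$)
  read 1, top U: go to q_0, push UU → (q_0, 0, UUU$)
  read 0, top U: go to q_0, push ε → (q_0, ε, UU$)
All input consumed in state q_0 with stack UU$.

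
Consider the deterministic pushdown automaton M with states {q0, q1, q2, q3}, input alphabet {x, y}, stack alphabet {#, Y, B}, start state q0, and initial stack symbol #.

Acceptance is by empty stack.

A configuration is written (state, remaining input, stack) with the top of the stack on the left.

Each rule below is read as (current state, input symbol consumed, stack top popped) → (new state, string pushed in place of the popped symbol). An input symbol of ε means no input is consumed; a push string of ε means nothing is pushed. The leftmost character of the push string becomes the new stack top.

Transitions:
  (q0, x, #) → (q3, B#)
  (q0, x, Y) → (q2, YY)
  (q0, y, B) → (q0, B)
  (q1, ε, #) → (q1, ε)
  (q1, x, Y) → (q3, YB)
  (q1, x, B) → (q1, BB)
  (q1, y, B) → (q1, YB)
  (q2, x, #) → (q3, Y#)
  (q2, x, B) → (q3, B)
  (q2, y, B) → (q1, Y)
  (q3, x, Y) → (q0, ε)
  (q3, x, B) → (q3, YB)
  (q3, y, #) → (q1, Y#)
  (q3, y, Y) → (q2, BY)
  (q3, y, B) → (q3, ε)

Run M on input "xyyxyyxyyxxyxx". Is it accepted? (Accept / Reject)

(q0, xyyxyyxyyxxyxx, #)
  read x, top #: go to q3, push B# → (q3, yyxyyxyyxxyxx, B#)
  read y, top B: go to q3, push ε → (q3, yxyyxyyxxyxx, #)
  read y, top #: go to q1, push Y# → (q1, xyyxyyxxyxx, Y#)
  read x, top Y: go to q3, push YB → (q3, yyxyyxxyxx, YB#)
  read y, top Y: go to q2, push BY → (q2, yxyyxxyxx, BYB#)
  read y, top B: go to q1, push Y → (q1, xyyxxyxx, YYB#)
  read x, top Y: go to q3, push YB → (q3, yyxxyxx, YBYB#)
  read y, top Y: go to q2, push BY → (q2, yxxyxx, BYBYB#)
  read y, top B: go to q1, push Y → (q1, xxyxx, YYBYB#)
  read x, top Y: go to q3, push YB → (q3, xyxx, YBYBYB#)
  read x, top Y: go to q0, push ε → (q0, yxx, BYBYB#)
  read y, top B: go to q0, push B → (q0, xx, BYBYB#)
No transition applies at (q0, xx, BYBYB#); input not fully consumed.

Reject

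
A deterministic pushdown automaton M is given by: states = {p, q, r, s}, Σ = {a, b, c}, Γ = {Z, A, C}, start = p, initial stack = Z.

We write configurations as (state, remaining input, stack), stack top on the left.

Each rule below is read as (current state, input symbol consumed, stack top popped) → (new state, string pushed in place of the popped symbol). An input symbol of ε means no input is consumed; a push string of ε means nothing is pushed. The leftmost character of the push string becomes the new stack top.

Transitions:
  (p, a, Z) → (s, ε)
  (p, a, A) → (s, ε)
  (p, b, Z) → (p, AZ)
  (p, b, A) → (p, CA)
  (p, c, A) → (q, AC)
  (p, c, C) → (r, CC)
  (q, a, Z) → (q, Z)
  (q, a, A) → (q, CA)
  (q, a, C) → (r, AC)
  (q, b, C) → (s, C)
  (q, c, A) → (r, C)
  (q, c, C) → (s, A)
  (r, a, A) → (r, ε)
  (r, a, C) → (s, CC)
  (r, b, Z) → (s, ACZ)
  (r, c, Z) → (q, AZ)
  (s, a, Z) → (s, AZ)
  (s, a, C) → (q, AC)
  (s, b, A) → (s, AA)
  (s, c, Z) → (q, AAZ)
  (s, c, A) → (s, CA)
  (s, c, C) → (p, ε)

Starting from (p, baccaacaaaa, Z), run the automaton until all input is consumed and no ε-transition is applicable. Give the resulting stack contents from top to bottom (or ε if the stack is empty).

ACACCCCAZ

(p, baccaacaaaa, Z) ⊢ (p, accaacaaaa, AZ) ⊢ (s, ccaacaaaa, Z) ⊢ (q, caacaaaa, AAZ) ⊢ (r, aacaaaa, CAZ) ⊢ (s, acaaaa, CCAZ) ⊢ (q, caaaa, ACCAZ) ⊢ (r, aaaa, CCCAZ) ⊢ (s, aaa, CCCCAZ) ⊢ (q, aa, ACCCCAZ) ⊢ (q, a, CACCCCAZ) ⊢ (r, ε, ACACCCCAZ)
All input consumed in state r with stack ACACCCCAZ.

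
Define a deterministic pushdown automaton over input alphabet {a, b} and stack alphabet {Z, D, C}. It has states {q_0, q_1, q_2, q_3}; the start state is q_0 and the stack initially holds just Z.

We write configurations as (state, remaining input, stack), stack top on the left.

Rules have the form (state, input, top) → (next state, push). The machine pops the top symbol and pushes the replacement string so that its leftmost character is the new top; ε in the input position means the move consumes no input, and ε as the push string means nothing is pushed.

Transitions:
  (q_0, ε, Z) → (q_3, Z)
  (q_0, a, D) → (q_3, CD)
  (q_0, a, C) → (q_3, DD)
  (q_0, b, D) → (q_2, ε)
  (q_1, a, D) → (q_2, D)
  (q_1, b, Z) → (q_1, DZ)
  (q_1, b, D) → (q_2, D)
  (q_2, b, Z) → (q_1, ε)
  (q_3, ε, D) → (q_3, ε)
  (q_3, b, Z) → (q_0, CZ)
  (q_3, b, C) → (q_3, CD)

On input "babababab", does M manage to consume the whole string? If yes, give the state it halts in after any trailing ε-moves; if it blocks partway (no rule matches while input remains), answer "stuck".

q_0

(q_0, babababab, Z)
  ε-move, top Z: go to q_3, push Z → (q_3, babababab, Z)
  read b, top Z: go to q_0, push CZ → (q_0, abababab, CZ)
  read a, top C: go to q_3, push DD → (q_3, bababab, DDZ)
  ε-move, top D: go to q_3, push ε → (q_3, bababab, DZ)
  ε-move, top D: go to q_3, push ε → (q_3, bababab, Z)
  read b, top Z: go to q_0, push CZ → (q_0, ababab, CZ)
  read a, top C: go to q_3, push DD → (q_3, babab, DDZ)
  ε-move, top D: go to q_3, push ε → (q_3, babab, DZ)
  ε-move, top D: go to q_3, push ε → (q_3, babab, Z)
  read b, top Z: go to q_0, push CZ → (q_0, abab, CZ)
  read a, top C: go to q_3, push DD → (q_3, bab, DDZ)
  ε-move, top D: go to q_3, push ε → (q_3, bab, DZ)
  ε-move, top D: go to q_3, push ε → (q_3, bab, Z)
  read b, top Z: go to q_0, push CZ → (q_0, ab, CZ)
  read a, top C: go to q_3, push DD → (q_3, b, DDZ)
  ε-move, top D: go to q_3, push ε → (q_3, b, DZ)
  ε-move, top D: go to q_3, push ε → (q_3, b, Z)
  read b, top Z: go to q_0, push CZ → (q_0, ε, CZ)
All input consumed; M is in state q_0.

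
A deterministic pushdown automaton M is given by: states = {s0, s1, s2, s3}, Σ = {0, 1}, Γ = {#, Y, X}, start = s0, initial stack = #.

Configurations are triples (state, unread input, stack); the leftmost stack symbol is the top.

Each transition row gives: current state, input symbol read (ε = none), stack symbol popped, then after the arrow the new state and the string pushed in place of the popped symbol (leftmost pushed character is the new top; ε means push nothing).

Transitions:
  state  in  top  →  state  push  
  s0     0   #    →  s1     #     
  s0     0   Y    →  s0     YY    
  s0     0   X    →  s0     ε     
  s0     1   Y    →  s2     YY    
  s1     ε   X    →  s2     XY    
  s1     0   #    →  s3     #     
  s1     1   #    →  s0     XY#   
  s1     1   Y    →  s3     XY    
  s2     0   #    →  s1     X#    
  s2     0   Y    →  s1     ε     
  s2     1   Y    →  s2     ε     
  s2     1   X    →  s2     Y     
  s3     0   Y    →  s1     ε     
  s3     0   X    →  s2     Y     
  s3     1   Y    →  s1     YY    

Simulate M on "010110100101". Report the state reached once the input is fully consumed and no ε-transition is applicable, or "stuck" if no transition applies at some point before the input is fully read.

(s0, 010110100101, #)
  read 0, top #: go to s1, push # → (s1, 10110100101, #)
  read 1, top #: go to s0, push XY# → (s0, 0110100101, XY#)
  read 0, top X: go to s0, push ε → (s0, 110100101, Y#)
  read 1, top Y: go to s2, push YY → (s2, 10100101, YY#)
  read 1, top Y: go to s2, push ε → (s2, 0100101, Y#)
  read 0, top Y: go to s1, push ε → (s1, 100101, #)
  read 1, top #: go to s0, push XY# → (s0, 00101, XY#)
  read 0, top X: go to s0, push ε → (s0, 0101, Y#)
  read 0, top Y: go to s0, push YY → (s0, 101, YY#)
  read 1, top Y: go to s2, push YY → (s2, 01, YYY#)
  read 0, top Y: go to s1, push ε → (s1, 1, YY#)
  read 1, top Y: go to s3, push XY → (s3, ε, XYY#)
All input consumed; M is in state s3.

s3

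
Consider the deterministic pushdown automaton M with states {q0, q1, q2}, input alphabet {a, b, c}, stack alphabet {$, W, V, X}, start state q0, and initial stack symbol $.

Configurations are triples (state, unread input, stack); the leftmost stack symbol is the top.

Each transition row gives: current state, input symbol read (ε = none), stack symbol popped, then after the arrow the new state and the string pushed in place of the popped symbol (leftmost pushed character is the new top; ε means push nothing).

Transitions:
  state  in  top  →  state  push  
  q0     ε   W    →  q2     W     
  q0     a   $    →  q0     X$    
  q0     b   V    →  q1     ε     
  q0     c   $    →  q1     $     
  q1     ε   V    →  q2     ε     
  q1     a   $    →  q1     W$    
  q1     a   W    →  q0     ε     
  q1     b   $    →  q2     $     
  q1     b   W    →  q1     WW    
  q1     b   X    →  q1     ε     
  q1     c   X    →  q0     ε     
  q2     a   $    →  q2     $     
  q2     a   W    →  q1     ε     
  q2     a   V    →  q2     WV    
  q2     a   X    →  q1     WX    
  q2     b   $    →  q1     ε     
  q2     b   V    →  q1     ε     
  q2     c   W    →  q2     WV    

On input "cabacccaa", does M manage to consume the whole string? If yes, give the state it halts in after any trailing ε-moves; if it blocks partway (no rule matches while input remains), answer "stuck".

(q0, cabacccaa, $)
  read c, top $: go to q1, push $ → (q1, abacccaa, $)
  read a, top $: go to q1, push W$ → (q1, bacccaa, W$)
  read b, top W: go to q1, push WW → (q1, acccaa, WW$)
  read a, top W: go to q0, push ε → (q0, cccaa, W$)
  ε-move, top W: go to q2, push W → (q2, cccaa, W$)
  read c, top W: go to q2, push WV → (q2, ccaa, WV$)
  read c, top W: go to q2, push WV → (q2, caa, WVV$)
  read c, top W: go to q2, push WV → (q2, aa, WVVV$)
  read a, top W: go to q1, push ε → (q1, a, VVV$)
  ε-move, top V: go to q2, push ε → (q2, a, VV$)
  read a, top V: go to q2, push WV → (q2, ε, WVV$)
All input consumed; M is in state q2.

q2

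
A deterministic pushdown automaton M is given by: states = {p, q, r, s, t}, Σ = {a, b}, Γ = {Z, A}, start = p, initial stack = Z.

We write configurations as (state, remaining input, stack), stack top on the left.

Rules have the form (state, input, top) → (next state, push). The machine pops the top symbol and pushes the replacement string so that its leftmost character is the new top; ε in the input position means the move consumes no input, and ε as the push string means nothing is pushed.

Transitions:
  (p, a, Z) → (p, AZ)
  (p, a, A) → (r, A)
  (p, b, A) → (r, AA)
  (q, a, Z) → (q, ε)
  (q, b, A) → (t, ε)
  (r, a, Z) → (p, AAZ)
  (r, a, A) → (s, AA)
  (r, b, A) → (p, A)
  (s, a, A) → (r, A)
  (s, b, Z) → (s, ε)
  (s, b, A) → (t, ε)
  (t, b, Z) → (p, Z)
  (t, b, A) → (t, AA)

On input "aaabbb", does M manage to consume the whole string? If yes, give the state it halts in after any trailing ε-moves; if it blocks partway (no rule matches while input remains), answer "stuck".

t

(p, aaabbb, Z) ⊢ (p, aabbb, AZ) ⊢ (r, abbb, AZ) ⊢ (s, bbb, AAZ) ⊢ (t, bb, AZ) ⊢ (t, b, AAZ) ⊢ (t, ε, AAAZ)
All input consumed; M is in state t.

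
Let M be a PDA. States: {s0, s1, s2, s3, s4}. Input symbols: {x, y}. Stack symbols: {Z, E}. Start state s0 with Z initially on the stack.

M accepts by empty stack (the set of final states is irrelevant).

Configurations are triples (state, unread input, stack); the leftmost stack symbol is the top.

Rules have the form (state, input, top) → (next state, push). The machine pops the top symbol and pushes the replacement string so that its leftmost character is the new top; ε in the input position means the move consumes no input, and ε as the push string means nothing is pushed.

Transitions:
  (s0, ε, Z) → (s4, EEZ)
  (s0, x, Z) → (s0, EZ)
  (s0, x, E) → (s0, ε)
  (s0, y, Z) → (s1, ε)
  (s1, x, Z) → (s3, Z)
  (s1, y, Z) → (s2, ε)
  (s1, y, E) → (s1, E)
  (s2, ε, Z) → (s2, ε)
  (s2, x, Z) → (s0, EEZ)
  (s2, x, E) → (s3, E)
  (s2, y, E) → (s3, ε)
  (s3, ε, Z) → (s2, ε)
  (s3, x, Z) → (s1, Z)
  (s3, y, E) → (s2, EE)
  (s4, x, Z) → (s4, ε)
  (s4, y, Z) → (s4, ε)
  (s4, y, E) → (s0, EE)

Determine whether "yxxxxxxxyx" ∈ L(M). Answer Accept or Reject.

No computation consumes all input and empties the stack.

Reject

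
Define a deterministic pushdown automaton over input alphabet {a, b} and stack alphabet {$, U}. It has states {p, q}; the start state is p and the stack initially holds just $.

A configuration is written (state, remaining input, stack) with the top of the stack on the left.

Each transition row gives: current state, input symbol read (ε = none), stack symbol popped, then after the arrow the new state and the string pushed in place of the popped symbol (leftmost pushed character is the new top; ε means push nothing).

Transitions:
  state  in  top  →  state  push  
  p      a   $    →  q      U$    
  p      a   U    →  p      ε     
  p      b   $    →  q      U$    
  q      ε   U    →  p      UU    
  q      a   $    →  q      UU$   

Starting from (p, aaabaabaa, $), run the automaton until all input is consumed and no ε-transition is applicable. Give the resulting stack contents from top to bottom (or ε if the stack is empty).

(p, aaabaabaa, $)
  read a, top $: go to q, push U$ → (q, aabaabaa, U$)
  ε-move, top U: go to p, push UU → (p, aabaabaa, UU$)
  read a, top U: go to p, push ε → (p, abaabaa, U$)
  read a, top U: go to p, push ε → (p, baabaa, $)
  read b, top $: go to q, push U$ → (q, aabaa, U$)
  ε-move, top U: go to p, push UU → (p, aabaa, UU$)
  read a, top U: go to p, push ε → (p, abaa, U$)
  read a, top U: go to p, push ε → (p, baa, $)
  read b, top $: go to q, push U$ → (q, aa, U$)
  ε-move, top U: go to p, push UU → (p, aa, UU$)
  read a, top U: go to p, push ε → (p, a, U$)
  read a, top U: go to p, push ε → (p, ε, $)
All input consumed in state p with stack $.

$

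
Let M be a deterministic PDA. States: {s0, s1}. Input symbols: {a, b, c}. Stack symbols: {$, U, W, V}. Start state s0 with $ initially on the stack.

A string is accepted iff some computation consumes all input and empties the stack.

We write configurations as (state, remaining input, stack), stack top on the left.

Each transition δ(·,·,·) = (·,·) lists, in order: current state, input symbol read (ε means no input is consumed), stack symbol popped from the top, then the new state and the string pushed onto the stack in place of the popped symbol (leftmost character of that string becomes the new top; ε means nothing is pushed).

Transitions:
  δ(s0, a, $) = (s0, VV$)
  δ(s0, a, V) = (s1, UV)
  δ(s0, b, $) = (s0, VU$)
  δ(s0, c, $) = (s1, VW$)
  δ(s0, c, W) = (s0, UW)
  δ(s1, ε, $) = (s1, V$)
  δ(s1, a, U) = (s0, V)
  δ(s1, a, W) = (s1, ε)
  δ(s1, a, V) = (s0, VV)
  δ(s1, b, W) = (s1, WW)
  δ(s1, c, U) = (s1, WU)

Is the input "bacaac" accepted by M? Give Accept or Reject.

(s0, bacaac, $) ⊢ (s0, acaac, VU$) ⊢ (s1, caac, UVU$) ⊢ (s1, aac, WUVU$) ⊢ (s1, ac, UVU$) ⊢ (s0, c, VVU$)
No transition applies at (s0, c, VVU$); input not fully consumed.

Reject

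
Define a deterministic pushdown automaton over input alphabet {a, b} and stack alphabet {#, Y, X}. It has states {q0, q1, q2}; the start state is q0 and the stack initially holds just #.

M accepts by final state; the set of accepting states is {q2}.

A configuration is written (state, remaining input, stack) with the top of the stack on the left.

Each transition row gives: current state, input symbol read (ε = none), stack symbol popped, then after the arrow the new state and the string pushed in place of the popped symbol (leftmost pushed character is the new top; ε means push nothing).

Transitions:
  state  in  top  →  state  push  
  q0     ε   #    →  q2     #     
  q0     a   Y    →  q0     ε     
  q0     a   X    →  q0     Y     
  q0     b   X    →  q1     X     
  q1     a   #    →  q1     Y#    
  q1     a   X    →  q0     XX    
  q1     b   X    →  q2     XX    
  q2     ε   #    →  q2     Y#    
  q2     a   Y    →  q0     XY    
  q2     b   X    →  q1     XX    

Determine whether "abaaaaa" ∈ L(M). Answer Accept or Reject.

Reject

(q0, abaaaaa, #) ⊢ (q2, abaaaaa, #) ⊢ (q2, abaaaaa, Y#) ⊢ (q0, baaaaa, XY#) ⊢ (q1, aaaaa, XY#) ⊢ (q0, aaaa, XXY#) ⊢ (q0, aaa, YXY#) ⊢ (q0, aa, XY#) ⊢ (q0, a, YY#) ⊢ (q0, ε, Y#)
All input consumed; state q0 ∉ F and no further ε-move applies.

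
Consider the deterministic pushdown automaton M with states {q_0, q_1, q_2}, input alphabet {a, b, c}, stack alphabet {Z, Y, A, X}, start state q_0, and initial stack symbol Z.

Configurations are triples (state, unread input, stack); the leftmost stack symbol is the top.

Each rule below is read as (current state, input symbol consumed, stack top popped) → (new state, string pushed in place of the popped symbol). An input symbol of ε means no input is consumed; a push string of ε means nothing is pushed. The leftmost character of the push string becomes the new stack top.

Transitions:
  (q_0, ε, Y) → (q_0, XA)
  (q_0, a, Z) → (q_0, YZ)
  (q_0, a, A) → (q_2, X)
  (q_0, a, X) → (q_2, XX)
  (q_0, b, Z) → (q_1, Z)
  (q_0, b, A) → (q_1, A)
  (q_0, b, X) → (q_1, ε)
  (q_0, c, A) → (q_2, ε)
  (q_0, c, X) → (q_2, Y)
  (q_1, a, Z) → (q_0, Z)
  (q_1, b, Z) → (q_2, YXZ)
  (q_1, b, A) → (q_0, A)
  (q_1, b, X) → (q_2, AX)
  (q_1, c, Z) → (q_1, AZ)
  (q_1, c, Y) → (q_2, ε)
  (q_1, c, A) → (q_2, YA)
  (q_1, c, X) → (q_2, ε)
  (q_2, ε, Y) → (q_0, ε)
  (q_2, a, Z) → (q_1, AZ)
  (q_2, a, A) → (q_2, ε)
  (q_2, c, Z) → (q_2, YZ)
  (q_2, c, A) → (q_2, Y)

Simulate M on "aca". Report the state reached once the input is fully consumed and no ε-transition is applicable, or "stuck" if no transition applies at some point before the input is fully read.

q_2

(q_0, aca, Z) ⊢ (q_0, ca, YZ) ⊢ (q_0, ca, XAZ) ⊢ (q_2, a, YAZ) ⊢ (q_0, a, AZ) ⊢ (q_2, ε, XZ)
All input consumed; M is in state q_2.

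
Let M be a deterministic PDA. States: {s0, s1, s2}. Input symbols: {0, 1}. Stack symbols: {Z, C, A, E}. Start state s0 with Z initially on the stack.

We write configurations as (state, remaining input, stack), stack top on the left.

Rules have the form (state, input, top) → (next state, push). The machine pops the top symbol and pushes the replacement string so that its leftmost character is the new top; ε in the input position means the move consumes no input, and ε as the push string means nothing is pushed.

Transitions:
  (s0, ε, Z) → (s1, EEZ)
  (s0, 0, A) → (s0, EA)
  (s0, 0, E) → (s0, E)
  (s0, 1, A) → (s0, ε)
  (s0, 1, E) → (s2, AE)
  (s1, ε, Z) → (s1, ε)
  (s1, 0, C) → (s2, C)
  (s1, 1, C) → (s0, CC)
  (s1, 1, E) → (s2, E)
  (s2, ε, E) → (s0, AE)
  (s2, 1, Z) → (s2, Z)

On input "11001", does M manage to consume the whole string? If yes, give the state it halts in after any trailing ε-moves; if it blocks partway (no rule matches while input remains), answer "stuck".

s2

(s0, 11001, Z) ⊢ (s1, 11001, EEZ) ⊢ (s2, 1001, EEZ) ⊢ (s0, 1001, AEEZ) ⊢ (s0, 001, EEZ) ⊢ (s0, 01, EEZ) ⊢ (s0, 1, EEZ) ⊢ (s2, ε, AEEZ)
All input consumed; M is in state s2.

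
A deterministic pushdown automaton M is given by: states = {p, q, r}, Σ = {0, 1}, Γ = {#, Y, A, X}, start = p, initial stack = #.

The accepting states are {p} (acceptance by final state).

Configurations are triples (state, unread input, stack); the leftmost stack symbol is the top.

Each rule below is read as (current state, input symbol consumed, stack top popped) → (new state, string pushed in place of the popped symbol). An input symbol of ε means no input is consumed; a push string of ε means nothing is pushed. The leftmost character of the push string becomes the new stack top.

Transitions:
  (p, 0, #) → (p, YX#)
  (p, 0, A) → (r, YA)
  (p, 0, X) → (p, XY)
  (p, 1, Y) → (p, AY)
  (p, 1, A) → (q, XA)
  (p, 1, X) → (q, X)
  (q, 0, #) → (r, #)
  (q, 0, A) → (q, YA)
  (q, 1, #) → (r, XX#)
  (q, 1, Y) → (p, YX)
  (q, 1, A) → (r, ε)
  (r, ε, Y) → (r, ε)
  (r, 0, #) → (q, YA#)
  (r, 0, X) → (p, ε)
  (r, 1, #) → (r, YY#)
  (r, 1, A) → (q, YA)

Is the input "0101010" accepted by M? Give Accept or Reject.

(p, 0101010, #)
  read 0, top #: go to p, push YX# → (p, 101010, YX#)
  read 1, top Y: go to p, push AY → (p, 01010, AYX#)
  read 0, top A: go to r, push YA → (r, 1010, YAYX#)
  ε-move, top Y: go to r, push ε → (r, 1010, AYX#)
  read 1, top A: go to q, push YA → (q, 010, YAYX#)
No transition applies at (q, 010, YAYX#); input not fully consumed.

Reject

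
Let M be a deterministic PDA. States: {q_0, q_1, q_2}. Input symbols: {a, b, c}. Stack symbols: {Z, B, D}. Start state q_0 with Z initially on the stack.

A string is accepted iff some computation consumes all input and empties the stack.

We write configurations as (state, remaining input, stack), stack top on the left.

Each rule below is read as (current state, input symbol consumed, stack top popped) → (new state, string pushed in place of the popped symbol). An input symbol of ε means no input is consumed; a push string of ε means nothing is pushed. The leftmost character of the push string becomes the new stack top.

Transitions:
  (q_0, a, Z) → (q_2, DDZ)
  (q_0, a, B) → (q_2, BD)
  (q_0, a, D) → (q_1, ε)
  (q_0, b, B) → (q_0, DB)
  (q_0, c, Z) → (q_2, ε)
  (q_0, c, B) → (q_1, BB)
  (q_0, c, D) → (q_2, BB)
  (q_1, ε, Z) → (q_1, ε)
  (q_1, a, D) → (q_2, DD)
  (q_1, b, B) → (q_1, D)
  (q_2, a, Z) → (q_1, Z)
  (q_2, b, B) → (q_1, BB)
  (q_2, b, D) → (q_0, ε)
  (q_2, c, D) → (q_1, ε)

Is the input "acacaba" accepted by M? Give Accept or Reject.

(q_0, acacaba, Z)
  read a, top Z: go to q_2, push DDZ → (q_2, cacaba, DDZ)
  read c, top D: go to q_1, push ε → (q_1, acaba, DZ)
  read a, top D: go to q_2, push DD → (q_2, caba, DDZ)
  read c, top D: go to q_1, push ε → (q_1, aba, DZ)
  read a, top D: go to q_2, push DD → (q_2, ba, DDZ)
  read b, top D: go to q_0, push ε → (q_0, a, DZ)
  read a, top D: go to q_1, push ε → (q_1, ε, Z)
  ε-move, top Z: go to q_1, push ε → (q_1, ε, ε)
All input consumed and the stack is empty.

Accept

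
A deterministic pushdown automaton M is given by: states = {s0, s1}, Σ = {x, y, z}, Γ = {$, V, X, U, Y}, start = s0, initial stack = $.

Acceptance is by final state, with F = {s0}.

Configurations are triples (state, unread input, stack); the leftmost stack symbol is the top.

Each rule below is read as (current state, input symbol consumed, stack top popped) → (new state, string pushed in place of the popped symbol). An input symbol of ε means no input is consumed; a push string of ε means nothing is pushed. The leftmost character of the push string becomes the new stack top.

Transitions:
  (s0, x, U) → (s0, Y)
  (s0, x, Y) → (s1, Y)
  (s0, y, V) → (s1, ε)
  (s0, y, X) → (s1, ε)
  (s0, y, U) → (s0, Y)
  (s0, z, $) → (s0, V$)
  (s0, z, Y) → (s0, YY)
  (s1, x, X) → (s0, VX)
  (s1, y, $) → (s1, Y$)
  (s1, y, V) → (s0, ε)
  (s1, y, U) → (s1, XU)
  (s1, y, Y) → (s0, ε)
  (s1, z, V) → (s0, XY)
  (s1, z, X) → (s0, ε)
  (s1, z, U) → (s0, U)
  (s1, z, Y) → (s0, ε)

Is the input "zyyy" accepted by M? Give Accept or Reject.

Accept

(s0, zyyy, $)
  read z, top $: go to s0, push V$ → (s0, yyy, V$)
  read y, top V: go to s1, push ε → (s1, yy, $)
  read y, top $: go to s1, push Y$ → (s1, y, Y$)
  read y, top Y: go to s0, push ε → (s0, ε, $)
All input consumed; state s0 ∈ F.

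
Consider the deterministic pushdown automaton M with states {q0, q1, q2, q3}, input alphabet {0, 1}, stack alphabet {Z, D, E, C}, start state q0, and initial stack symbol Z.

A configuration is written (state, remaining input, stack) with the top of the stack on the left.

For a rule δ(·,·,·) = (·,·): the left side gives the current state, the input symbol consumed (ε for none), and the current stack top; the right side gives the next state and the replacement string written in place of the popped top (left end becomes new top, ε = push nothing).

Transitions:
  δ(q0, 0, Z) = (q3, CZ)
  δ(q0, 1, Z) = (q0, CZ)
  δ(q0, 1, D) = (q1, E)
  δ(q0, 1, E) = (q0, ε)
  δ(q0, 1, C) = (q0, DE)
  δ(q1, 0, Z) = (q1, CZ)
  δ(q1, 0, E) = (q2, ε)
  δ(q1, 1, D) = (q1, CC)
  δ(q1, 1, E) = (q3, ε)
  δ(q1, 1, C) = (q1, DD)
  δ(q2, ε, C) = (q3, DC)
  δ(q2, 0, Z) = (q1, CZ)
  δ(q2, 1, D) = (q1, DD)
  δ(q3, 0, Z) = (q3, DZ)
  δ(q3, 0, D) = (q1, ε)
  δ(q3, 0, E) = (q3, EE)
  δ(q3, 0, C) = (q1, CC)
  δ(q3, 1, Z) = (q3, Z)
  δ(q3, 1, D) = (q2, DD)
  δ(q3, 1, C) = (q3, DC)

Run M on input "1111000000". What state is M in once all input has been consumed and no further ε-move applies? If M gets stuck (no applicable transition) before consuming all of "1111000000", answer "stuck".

q3

(q0, 1111000000, Z)
  read 1, top Z: go to q0, push CZ → (q0, 111000000, CZ)
  read 1, top C: go to q0, push DE → (q0, 11000000, DEZ)
  read 1, top D: go to q1, push E → (q1, 1000000, EEZ)
  read 1, top E: go to q3, push ε → (q3, 000000, EZ)
  read 0, top E: go to q3, push EE → (q3, 00000, EEZ)
  read 0, top E: go to q3, push EE → (q3, 0000, EEEZ)
  read 0, top E: go to q3, push EE → (q3, 000, EEEEZ)
  read 0, top E: go to q3, push EE → (q3, 00, EEEEEZ)
  read 0, top E: go to q3, push EE → (q3, 0, EEEEEEZ)
  read 0, top E: go to q3, push EE → (q3, ε, EEEEEEEZ)
All input consumed; M is in state q3.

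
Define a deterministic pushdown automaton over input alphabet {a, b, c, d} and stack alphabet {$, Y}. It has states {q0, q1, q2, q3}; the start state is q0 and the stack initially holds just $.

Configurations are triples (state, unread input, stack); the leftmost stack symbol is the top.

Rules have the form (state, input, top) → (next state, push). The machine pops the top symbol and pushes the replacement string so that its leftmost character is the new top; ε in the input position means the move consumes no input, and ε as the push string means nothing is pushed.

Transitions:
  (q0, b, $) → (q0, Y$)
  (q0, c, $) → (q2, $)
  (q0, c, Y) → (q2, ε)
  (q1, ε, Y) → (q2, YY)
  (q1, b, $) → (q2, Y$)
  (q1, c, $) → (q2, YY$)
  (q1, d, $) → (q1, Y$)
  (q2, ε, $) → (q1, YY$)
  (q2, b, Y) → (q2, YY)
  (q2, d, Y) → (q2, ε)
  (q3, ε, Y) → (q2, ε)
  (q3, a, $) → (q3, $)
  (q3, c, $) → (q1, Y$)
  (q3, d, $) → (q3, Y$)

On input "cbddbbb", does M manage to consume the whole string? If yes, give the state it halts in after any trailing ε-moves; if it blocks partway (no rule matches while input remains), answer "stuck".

(q0, cbddbbb, $) ⊢ (q2, bddbbb, $) ⊢ (q1, bddbbb, YY$) ⊢ (q2, bddbbb, YYY$) ⊢ (q2, ddbbb, YYYY$) ⊢ (q2, dbbb, YYY$) ⊢ (q2, bbb, YY$) ⊢ (q2, bb, YYY$) ⊢ (q2, b, YYYY$) ⊢ (q2, ε, YYYYY$)
All input consumed; M is in state q2.

q2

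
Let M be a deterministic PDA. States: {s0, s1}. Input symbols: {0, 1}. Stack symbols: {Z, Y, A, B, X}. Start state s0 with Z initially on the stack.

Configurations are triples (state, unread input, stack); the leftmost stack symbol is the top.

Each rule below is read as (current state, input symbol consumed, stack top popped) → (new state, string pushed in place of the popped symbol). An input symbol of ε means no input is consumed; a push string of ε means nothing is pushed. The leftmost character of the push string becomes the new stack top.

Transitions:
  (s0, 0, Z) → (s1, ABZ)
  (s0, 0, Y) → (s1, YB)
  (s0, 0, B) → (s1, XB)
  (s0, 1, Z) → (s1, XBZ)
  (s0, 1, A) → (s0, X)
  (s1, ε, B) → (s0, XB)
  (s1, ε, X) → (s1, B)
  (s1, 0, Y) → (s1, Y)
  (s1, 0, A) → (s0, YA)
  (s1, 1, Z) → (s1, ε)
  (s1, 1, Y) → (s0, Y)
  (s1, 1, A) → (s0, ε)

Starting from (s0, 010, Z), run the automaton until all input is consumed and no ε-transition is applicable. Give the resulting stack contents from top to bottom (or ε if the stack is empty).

(s0, 010, Z)
  read 0, top Z: go to s1, push ABZ → (s1, 10, ABZ)
  read 1, top A: go to s0, push ε → (s0, 0, BZ)
  read 0, top B: go to s1, push XB → (s1, ε, XBZ)
  ε-move, top X: go to s1, push B → (s1, ε, BBZ)
  ε-move, top B: go to s0, push XB → (s0, ε, XBBZ)
All input consumed in state s0 with stack XBBZ.

XBBZ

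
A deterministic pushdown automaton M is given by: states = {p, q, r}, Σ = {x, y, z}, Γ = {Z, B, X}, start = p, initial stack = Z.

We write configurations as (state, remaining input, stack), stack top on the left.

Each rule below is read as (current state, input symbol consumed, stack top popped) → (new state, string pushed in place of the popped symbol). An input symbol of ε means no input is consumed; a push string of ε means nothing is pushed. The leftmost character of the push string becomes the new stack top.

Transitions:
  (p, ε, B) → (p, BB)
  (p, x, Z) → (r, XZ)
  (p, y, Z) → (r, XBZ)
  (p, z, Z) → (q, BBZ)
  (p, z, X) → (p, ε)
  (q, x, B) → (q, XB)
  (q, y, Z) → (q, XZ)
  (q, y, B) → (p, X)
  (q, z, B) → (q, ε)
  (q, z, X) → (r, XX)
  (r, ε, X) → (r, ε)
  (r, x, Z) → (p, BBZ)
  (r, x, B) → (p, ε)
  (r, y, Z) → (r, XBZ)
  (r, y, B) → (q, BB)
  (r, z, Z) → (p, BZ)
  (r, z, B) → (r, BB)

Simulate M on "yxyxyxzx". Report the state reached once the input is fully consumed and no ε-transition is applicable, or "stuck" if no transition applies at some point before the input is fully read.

q

(p, yxyxyxzx, Z)
  read y, top Z: go to r, push XBZ → (r, xyxyxzx, XBZ)
  ε-move, top X: go to r, push ε → (r, xyxyxzx, BZ)
  read x, top B: go to p, push ε → (p, yxyxzx, Z)
  read y, top Z: go to r, push XBZ → (r, xyxzx, XBZ)
  ε-move, top X: go to r, push ε → (r, xyxzx, BZ)
  read x, top B: go to p, push ε → (p, yxzx, Z)
  read y, top Z: go to r, push XBZ → (r, xzx, XBZ)
  ε-move, top X: go to r, push ε → (r, xzx, BZ)
  read x, top B: go to p, push ε → (p, zx, Z)
  read z, top Z: go to q, push BBZ → (q, x, BBZ)
  read x, top B: go to q, push XB → (q, ε, XBBZ)
All input consumed; M is in state q.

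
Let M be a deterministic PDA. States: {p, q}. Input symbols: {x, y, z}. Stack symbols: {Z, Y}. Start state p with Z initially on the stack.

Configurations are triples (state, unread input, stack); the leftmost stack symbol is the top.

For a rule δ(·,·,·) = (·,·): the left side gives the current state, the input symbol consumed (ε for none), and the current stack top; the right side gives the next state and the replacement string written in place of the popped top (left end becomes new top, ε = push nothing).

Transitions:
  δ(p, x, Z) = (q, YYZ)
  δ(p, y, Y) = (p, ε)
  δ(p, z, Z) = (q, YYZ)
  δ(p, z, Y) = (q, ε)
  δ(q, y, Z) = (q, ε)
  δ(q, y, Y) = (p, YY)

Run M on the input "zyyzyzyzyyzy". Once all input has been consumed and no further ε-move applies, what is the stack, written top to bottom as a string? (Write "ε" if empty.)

ε

(p, zyyzyzyzyyzy, Z)
  read z, top Z: go to q, push YYZ → (q, yyzyzyzyyzy, YYZ)
  read y, top Y: go to p, push YY → (p, yzyzyzyyzy, YYYZ)
  read y, top Y: go to p, push ε → (p, zyzyzyyzy, YYZ)
  read z, top Y: go to q, push ε → (q, yzyzyyzy, YZ)
  read y, top Y: go to p, push YY → (p, zyzyyzy, YYZ)
  read z, top Y: go to q, push ε → (q, yzyyzy, YZ)
  read y, top Y: go to p, push YY → (p, zyyzy, YYZ)
  read z, top Y: go to q, push ε → (q, yyzy, YZ)
  read y, top Y: go to p, push YY → (p, yzy, YYZ)
  read y, top Y: go to p, push ε → (p, zy, YZ)
  read z, top Y: go to q, push ε → (q, y, Z)
  read y, top Z: go to q, push ε → (q, ε, ε)
All input consumed in state q with stack ε.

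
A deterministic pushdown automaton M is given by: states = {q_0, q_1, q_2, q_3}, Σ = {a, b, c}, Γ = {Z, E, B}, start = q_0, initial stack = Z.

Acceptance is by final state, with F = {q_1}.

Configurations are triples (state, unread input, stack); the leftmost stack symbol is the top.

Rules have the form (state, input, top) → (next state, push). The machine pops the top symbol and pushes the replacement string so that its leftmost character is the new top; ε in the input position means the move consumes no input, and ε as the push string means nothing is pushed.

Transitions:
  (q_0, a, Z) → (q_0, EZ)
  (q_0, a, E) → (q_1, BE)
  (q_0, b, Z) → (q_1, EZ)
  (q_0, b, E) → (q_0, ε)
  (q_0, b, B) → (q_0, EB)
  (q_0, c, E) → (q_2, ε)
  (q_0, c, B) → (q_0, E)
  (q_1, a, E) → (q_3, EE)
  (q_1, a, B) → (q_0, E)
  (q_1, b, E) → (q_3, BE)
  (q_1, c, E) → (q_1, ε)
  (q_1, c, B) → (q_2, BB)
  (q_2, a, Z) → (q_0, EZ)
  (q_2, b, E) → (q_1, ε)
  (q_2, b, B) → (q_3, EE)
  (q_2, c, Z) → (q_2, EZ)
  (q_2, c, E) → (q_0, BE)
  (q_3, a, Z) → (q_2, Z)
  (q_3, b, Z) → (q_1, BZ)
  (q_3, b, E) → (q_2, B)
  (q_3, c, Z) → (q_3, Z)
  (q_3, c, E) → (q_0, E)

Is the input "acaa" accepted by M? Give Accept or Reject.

(q_0, acaa, Z)
  read a, top Z: go to q_0, push EZ → (q_0, caa, EZ)
  read c, top E: go to q_2, push ε → (q_2, aa, Z)
  read a, top Z: go to q_0, push EZ → (q_0, a, EZ)
  read a, top E: go to q_1, push BE → (q_1, ε, BEZ)
All input consumed; state q_1 ∈ F.

Accept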